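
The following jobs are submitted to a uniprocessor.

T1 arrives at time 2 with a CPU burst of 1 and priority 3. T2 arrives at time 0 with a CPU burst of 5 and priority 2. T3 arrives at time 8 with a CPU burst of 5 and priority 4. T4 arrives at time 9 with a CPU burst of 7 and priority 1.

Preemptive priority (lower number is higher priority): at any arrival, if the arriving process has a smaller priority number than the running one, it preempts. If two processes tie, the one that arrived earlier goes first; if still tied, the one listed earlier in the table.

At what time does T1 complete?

6

Timeline: | T2 0-5 | T1 5-6 | idle 6-8 | T3 8-9 | T4 9-16 | T3 16-20 |
Completion: T1=6  T2=5  T3=20  T4=16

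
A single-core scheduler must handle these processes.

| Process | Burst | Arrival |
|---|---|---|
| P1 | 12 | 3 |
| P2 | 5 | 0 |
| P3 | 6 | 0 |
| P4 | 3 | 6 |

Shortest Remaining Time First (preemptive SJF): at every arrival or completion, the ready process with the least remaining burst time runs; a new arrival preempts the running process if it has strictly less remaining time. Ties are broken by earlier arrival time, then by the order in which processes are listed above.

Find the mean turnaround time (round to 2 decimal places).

Timeline: | P2 0-5 | P3 5-6 | P4 6-9 | P3 9-14 | P1 14-26 |
Completion: P1=26  P2=5  P3=14  P4=9
Turnaround (C−A): P1=23  P2=5  P3=14  P4=3
Turnaround times: P1=23, P2=5, P3=14, P4=3
Average turnaround = (23+5+14+3) / 4 = 45/4 = 11.25

11.25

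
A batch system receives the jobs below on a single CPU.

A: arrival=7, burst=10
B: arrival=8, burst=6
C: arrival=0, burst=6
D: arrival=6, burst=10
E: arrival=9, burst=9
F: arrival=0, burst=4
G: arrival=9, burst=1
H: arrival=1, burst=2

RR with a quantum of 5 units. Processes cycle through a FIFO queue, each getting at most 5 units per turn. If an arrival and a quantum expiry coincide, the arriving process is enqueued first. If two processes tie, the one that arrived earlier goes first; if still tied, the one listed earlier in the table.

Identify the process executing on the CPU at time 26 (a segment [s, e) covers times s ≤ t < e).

Schedule: | C 0-5 | F 5-9 | H 9-11 | C 11-12 | D 12-17 | A 17-22 | B 22-27 | E 27-32 | G 32-33 | D 33-38 | A 38-43 | B 43-44 | E 44-48 |
Completion: A=43  B=44  C=12  D=38  E=48  F=9  G=33  H=11
Turnaround (C−A): A=36  B=36  C=12  D=32  E=39  F=9  G=24  H=10

B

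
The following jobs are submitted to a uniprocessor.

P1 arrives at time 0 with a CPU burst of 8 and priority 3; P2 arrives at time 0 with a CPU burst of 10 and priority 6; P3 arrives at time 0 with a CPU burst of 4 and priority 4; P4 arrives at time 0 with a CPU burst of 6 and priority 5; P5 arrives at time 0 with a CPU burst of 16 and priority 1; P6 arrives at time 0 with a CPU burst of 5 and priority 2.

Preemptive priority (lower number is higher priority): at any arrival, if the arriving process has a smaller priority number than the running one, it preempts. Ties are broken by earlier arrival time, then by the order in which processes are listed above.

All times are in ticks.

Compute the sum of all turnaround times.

Gantt: | P5 0-16 | P6 16-21 | P1 21-29 | P3 29-33 | P4 33-39 | P2 39-49 |
Completion: P1=29  P2=49  P3=33  P4=39  P5=16  P6=21
Turnaround = completion − arrival: P1=29, P2=49, P3=33, P4=39, P5=16, P6=21
Total turnaround = 29 + 49 + 33 + 39 + 16 + 21 = 187

187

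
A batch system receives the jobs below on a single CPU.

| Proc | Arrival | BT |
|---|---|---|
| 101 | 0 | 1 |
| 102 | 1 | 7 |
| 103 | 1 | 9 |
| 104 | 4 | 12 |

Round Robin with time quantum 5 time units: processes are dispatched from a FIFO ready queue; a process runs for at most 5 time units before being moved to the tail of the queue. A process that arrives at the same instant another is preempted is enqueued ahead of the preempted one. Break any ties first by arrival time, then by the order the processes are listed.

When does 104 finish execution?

Gantt: | 101 0-1 | 102 1-6 | 103 6-11 | 104 11-16 | 102 16-18 | 103 18-22 | 104 22-29 |
Completion: 101=1  102=18  103=22  104=29
Turnaround (C−A): 101=1  102=17  103=21  104=25

29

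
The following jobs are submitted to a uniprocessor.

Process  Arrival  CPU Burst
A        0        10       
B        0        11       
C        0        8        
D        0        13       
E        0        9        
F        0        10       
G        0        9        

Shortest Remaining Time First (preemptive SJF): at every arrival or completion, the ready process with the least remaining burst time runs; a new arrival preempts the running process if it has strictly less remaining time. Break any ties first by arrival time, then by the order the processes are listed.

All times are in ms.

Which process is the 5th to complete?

Gantt: | C 0-8 | E 8-17 | G 17-26 | A 26-36 | F 36-46 | B 46-57 | D 57-70 |
Completion: A=36  B=57  C=8  D=70  E=17  F=46  G=26
Turnaround (C−A): A=36  B=57  C=8  D=70  E=17  F=46  G=26
Finish order: C → E → G → A → F → B → D

F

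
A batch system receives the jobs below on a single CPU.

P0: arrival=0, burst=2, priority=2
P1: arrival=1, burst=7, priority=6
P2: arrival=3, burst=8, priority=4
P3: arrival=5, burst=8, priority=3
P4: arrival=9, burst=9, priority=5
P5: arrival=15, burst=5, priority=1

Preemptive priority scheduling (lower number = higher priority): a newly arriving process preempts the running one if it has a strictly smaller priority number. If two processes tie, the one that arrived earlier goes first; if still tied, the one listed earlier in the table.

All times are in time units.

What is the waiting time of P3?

Gantt: | P0 0-2 | P1 2-3 | P2 3-5 | P3 5-13 | P2 13-15 | P5 15-20 | P2 20-24 | P4 24-33 | P1 33-39 |
Completion: P0=2  P1=39  P2=24  P3=13  P4=33  P5=20
Turnaround (C−A): P0=2  P1=38  P2=21  P3=8  P4=24  P5=5
Waiting(P3) = turnaround − burst = 8 − 8 = 0

0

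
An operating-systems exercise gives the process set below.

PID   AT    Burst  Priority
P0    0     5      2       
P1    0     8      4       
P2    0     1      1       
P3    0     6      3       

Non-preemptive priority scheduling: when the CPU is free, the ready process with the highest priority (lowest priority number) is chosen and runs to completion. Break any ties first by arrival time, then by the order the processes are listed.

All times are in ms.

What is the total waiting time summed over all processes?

19

Schedule: | P2 0-1 | P0 1-6 | P3 6-12 | P1 12-20 |
Completion: P0=6  P1=20  P2=1  P3=12
Turnaround (C−A): P0=6  P1=20  P2=1  P3=12
Waiting = turnaround − burst: P0=1, P1=12, P2=0, P3=6
Total waiting = 1 + 12 + 0 + 6 = 19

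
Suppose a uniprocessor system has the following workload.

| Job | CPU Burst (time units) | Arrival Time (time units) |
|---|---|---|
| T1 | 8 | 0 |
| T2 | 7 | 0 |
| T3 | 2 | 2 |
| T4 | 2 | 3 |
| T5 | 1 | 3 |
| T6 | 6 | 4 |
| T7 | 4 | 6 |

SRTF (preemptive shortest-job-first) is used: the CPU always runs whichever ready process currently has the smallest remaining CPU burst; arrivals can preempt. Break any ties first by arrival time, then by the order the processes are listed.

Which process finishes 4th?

Schedule: | T2 0-2 | T3 2-4 | T5 4-5 | T4 5-7 | T7 7-11 | T2 11-16 | T6 16-22 | T1 22-30 |
Completion: T1=30  T2=16  T3=4  T4=7  T5=5  T6=22  T7=11
Finish order: T3 → T5 → T4 → T7 → T2 → T6 → T1

T7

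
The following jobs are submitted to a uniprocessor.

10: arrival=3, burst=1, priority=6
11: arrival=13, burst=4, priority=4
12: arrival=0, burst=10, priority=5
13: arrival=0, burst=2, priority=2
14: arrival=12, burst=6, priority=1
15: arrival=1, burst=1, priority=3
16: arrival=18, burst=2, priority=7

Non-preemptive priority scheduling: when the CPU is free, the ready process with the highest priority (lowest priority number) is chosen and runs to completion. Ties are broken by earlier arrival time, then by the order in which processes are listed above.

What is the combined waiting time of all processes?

Gantt: | 13 0-2 | 15 2-3 | 12 3-13 | 14 13-19 | 11 19-23 | 10 23-24 | 16 24-26 |
Completion: 10=24  11=23  12=13  13=2  14=19  15=3  16=26
Turnaround (C−A): 10=21  11=10  12=13  13=2  14=7  15=2  16=8
Waiting = turnaround − burst: 10=20, 11=6, 12=3, 13=0, 14=1, 15=1, 16=6
Total waiting = 20 + 6 + 3 + 0 + 1 + 1 + 6 = 37

37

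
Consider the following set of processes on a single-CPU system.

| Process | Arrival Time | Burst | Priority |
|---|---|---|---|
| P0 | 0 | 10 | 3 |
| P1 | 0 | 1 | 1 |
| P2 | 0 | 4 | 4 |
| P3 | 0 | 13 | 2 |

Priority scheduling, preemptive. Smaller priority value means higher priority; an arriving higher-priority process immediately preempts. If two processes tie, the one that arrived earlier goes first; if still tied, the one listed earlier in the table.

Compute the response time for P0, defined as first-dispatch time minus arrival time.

14

Timeline: | P1 0-1 | P3 1-14 | P0 14-24 | P2 24-28 |
Completion: P0=24  P1=1  P2=28  P3=14
Response(P0) = first start − arrival = 14 − 0 = 14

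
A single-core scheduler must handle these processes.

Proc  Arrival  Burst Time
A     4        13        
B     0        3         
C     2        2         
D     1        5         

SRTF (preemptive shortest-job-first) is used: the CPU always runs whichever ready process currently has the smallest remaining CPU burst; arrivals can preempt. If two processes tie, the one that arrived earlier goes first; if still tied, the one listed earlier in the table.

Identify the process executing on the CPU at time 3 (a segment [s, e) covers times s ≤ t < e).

Gantt: | B 0-3 | C 3-5 | D 5-10 | A 10-23 |
Completion: A=23  B=3  C=5  D=10
Turnaround (C−A): A=19  B=3  C=3  D=9

C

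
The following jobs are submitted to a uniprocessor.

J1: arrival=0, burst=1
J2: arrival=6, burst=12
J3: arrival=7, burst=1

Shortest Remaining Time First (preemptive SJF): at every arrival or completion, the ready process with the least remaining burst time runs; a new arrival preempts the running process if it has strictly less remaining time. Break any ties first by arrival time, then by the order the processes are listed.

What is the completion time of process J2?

19

Schedule: | J1 0-1 | idle 1-6 | J2 6-7 | J3 7-8 | J2 8-19 |
Completion: J1=1  J2=19  J3=8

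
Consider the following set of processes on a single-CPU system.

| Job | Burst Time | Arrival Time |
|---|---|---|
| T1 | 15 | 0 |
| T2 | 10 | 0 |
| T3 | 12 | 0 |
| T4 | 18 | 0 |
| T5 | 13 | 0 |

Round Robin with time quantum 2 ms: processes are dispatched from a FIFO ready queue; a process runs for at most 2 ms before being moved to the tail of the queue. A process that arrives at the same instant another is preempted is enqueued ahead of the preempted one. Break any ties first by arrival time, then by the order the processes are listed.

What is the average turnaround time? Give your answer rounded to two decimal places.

Schedule: | T1 0-2 | T2 2-4 | T3 4-6 | T4 6-8 | T5 8-10 | T1 10-12 | T2 12-14 | T3 14-16 | T4 16-18 | T5 18-20 | T1 20-22 | T2 22-24 | T3 24-26 | T4 26-28 | T5 28-30 | T1 30-32 | T2 32-34 | T3 34-36 | T4 36-38 | T5 38-40 | T1 40-42 | T2 42-44 | T3 44-46 | T4 46-48 | T5 48-50 | T1 50-52 | T3 52-54 | T4 54-56 | T5 56-58 | T1 58-60 | T4 60-62 | T5 62-63 | T1 63-64 | T4 64-68 |
Completion: T1=64  T2=44  T3=54  T4=68  T5=63
Turnaround times: T1=64, T2=44, T3=54, T4=68, T5=63
Average turnaround = (64+44+54+68+63) / 5 = 293/5 = 58.60

58.60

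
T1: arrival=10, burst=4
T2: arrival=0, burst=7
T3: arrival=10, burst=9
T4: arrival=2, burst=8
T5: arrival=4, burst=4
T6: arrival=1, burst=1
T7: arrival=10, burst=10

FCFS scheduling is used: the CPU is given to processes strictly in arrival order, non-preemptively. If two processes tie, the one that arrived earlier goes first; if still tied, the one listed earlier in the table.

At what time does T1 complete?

24

Gantt: | T2 0-7 | T6 7-8 | T4 8-16 | T5 16-20 | T1 20-24 | T3 24-33 | T7 33-43 |
Completion: T1=24  T2=7  T3=33  T4=16  T5=20  T6=8  T7=43
Turnaround (C−A): T1=14  T2=7  T3=23  T4=14  T5=16  T6=7  T7=33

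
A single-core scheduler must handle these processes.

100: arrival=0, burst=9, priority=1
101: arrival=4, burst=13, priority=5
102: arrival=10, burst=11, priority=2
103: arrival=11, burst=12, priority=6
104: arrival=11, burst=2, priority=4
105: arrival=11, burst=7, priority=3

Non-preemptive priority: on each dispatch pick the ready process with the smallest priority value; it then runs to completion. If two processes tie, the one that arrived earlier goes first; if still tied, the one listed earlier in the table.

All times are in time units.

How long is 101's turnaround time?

Timeline: | 100 0-9 | 101 9-22 | 102 22-33 | 105 33-40 | 104 40-42 | 103 42-54 |
Completion: 100=9  101=22  102=33  103=54  104=42  105=40
Turnaround(101) = completion − arrival = 22 − 4 = 18

18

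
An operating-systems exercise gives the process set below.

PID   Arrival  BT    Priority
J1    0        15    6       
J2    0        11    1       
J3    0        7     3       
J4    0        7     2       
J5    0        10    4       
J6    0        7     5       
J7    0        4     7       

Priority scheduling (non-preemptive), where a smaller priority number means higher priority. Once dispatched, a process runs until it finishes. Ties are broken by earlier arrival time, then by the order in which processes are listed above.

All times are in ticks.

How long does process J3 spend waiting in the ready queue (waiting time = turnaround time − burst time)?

Gantt: | J2 0-11 | J4 11-18 | J3 18-25 | J5 25-35 | J6 35-42 | J1 42-57 | J7 57-61 |
Completion: J1=57  J2=11  J3=25  J4=18  J5=35  J6=42  J7=61
Waiting(J3) = turnaround − burst = 25 − 7 = 18

18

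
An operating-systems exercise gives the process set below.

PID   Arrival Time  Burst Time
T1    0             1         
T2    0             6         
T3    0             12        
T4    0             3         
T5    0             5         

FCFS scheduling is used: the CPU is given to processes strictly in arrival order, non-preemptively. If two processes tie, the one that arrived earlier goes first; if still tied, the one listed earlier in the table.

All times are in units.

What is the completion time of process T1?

1

Gantt: | T1 0-1 | T2 1-7 | T3 7-19 | T4 19-22 | T5 22-27 |
Completion: T1=1  T2=7  T3=19  T4=22  T5=27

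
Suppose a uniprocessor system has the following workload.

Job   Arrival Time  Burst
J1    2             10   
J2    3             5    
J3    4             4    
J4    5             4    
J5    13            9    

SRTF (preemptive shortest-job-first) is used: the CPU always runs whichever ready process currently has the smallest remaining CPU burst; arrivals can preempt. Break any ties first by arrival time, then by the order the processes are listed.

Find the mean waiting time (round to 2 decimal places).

7.20

Schedule: | idle 0-2 | J1 2-3 | J2 3-8 | J3 8-12 | J4 12-16 | J1 16-25 | J5 25-34 |
Completion: J1=25  J2=8  J3=12  J4=16  J5=34
Turnaround (C−A): J1=23  J2=5  J3=8  J4=11  J5=21
Waiting times: J1=13, J2=0, J3=4, J4=7, J5=12
Average waiting = (13+0+4+7+12) / 5 = 36/5 = 7.20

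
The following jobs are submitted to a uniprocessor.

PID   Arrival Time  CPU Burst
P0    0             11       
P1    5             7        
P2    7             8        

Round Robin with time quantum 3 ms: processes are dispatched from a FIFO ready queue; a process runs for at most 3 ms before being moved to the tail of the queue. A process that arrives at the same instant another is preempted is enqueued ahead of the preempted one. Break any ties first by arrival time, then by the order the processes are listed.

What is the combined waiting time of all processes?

Timeline: | P0 0-6 | P1 6-9 | P0 9-12 | P2 12-15 | P1 15-18 | P0 18-20 | P2 20-23 | P1 23-24 | P2 24-26 |
Completion: P0=20  P1=24  P2=26
Waiting = turnaround − burst: P0=9, P1=12, P2=11
Total waiting = 9 + 12 + 11 = 32

32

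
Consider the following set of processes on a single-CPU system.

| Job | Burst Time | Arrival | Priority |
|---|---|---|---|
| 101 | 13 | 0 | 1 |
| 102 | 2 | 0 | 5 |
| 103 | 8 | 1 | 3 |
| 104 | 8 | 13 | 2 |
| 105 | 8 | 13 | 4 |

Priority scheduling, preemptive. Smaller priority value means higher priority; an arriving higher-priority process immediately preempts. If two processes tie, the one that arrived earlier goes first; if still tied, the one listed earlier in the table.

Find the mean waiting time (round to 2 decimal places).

14.60

Schedule: | 101 0-13 | 104 13-21 | 103 21-29 | 105 29-37 | 102 37-39 |
Completion: 101=13  102=39  103=29  104=21  105=37
Turnaround (C−A): 101=13  102=39  103=28  104=8  105=24
Waiting times: 101=0, 102=37, 103=20, 104=0, 105=16
Average waiting = (0+37+20+0+16) / 5 = 73/5 = 14.60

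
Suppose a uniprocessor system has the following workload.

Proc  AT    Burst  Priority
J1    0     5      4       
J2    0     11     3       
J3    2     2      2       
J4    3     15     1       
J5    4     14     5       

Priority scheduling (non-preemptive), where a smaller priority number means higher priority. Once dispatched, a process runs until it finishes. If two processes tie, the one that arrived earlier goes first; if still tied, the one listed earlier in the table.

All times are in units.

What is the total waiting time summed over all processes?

89

Schedule: | J2 0-11 | J4 11-26 | J3 26-28 | J1 28-33 | J5 33-47 |
Completion: J1=33  J2=11  J3=28  J4=26  J5=47
Turnaround (C−A): J1=33  J2=11  J3=26  J4=23  J5=43
Waiting = turnaround − burst: J1=28, J2=0, J3=24, J4=8, J5=29
Total waiting = 28 + 0 + 24 + 8 + 29 = 89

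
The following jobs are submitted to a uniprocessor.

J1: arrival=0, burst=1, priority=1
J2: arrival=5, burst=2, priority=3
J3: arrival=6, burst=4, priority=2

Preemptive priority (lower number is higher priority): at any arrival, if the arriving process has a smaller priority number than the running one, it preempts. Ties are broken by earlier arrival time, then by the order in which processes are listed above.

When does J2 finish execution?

11

Gantt: | J1 0-1 | idle 1-5 | J2 5-6 | J3 6-10 | J2 10-11 |
Completion: J1=1  J2=11  J3=10
Turnaround (C−A): J1=1  J2=6  J3=4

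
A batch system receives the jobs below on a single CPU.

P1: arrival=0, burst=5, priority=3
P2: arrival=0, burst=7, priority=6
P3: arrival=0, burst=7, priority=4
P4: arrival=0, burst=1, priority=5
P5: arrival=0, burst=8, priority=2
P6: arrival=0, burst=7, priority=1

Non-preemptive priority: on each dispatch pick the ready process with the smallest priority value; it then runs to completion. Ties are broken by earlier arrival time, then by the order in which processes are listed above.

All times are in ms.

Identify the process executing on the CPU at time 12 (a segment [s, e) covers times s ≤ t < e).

P5

Schedule: | P6 0-7 | P5 7-15 | P1 15-20 | P3 20-27 | P4 27-28 | P2 28-35 |
Completion: P1=20  P2=35  P3=27  P4=28  P5=15  P6=7
Turnaround (C−A): P1=20  P2=35  P3=27  P4=28  P5=15  P6=7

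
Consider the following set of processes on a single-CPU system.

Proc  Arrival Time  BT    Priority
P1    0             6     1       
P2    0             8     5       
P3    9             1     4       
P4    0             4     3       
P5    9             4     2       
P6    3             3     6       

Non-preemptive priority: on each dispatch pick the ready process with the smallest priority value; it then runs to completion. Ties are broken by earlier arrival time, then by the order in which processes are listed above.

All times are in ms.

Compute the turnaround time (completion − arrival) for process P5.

5

Schedule: | P1 0-6 | P4 6-10 | P5 10-14 | P3 14-15 | P2 15-23 | P6 23-26 |
Completion: P1=6  P2=23  P3=15  P4=10  P5=14  P6=26
Turnaround (C−A): P1=6  P2=23  P3=6  P4=10  P5=5  P6=23
Turnaround(P5) = completion − arrival = 14 − 9 = 5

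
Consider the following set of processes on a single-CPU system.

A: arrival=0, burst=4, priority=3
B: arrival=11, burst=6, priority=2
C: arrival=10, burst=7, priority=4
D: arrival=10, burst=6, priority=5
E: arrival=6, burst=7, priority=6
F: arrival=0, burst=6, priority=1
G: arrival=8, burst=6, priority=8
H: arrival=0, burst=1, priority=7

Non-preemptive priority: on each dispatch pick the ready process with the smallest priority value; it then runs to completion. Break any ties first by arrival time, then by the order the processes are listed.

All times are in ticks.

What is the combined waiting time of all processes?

Schedule: | F 0-6 | A 6-10 | C 10-17 | B 17-23 | D 23-29 | E 29-36 | H 36-37 | G 37-43 |
Completion: A=10  B=23  C=17  D=29  E=36  F=6  G=43  H=37
Turnaround (C−A): A=10  B=12  C=7  D=19  E=30  F=6  G=35  H=37
Waiting = turnaround − burst: A=6, B=6, C=0, D=13, E=23, F=0, G=29, H=36
Total waiting = 6 + 6 + 0 + 13 + 23 + 0 + 29 + 36 = 113

113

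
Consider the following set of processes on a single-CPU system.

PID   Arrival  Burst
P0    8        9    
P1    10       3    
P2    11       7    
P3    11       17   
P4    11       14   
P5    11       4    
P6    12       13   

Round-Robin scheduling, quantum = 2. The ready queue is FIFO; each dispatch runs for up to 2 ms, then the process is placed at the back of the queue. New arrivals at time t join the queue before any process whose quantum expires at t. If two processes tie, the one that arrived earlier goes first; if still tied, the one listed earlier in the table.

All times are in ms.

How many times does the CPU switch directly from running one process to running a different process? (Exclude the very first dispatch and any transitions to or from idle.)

Gantt: | idle 0-8 | P0 8-10 | P1 10-12 | P0 12-14 | P2 14-16 | P3 16-18 | P4 18-20 | P5 20-22 | P6 22-24 | P1 24-25 | P0 25-27 | P2 27-29 | P3 29-31 | P4 31-33 | P5 33-35 | P6 35-37 | P0 37-39 | P2 39-41 | P3 41-43 | P4 43-45 | P6 45-47 | P0 47-48 | P2 48-49 | P3 49-51 | P4 51-53 | P6 53-55 | P3 55-57 | P4 57-59 | P6 59-61 | P3 61-63 | P4 63-65 | P6 65-67 | P3 67-69 | P4 69-71 | P6 71-72 | P3 72-75 |
Completion: P0=48  P1=25  P2=49  P3=75  P4=71  P5=35  P6=72
Turnaround (C−A): P0=40  P1=15  P2=38  P3=64  P4=60  P5=24  P6=60

34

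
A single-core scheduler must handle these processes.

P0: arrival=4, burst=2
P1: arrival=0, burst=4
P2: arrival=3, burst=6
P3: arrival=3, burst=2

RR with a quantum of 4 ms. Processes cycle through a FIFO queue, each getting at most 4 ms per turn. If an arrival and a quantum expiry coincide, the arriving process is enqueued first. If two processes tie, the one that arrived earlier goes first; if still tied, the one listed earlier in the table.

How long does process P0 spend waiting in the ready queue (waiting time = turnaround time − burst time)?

6

Gantt: | P1 0-4 | P2 4-8 | P3 8-10 | P0 10-12 | P2 12-14 |
Completion: P0=12  P1=4  P2=14  P3=10
Turnaround (C−A): P0=8  P1=4  P2=11  P3=7
Waiting(P0) = turnaround − burst = 8 − 2 = 6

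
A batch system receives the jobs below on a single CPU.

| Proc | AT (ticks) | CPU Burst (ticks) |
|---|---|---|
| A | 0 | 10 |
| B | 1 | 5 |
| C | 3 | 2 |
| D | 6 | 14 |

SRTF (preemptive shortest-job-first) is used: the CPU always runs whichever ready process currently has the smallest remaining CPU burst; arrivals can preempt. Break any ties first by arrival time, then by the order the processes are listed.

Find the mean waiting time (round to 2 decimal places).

5.00

Gantt: | A 0-1 | B 1-3 | C 3-5 | B 5-8 | A 8-17 | D 17-31 |
Completion: A=17  B=8  C=5  D=31
Waiting times: A=7, B=2, C=0, D=11
Average waiting = (7+2+0+11) / 4 = 20/4 = 5.00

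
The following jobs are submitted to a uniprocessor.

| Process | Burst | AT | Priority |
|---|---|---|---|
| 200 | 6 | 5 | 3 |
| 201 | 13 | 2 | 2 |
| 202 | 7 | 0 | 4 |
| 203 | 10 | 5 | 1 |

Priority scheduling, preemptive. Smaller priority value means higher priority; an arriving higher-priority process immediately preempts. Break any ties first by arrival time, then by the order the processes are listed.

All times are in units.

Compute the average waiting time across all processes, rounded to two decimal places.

14.75

Schedule: | 202 0-2 | 201 2-5 | 203 5-15 | 201 15-25 | 200 25-31 | 202 31-36 |
Completion: 200=31  201=25  202=36  203=15
Turnaround (C−A): 200=26  201=23  202=36  203=10
Waiting times: 200=20, 201=10, 202=29, 203=0
Average waiting = (20+10+29+0) / 4 = 59/4 = 14.75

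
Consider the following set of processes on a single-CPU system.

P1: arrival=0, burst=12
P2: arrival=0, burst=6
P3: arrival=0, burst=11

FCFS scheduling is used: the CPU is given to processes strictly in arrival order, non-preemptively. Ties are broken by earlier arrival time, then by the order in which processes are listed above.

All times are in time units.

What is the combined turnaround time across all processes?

Gantt: | P1 0-12 | P2 12-18 | P3 18-29 |
Completion: P1=12  P2=18  P3=29
Turnaround (C−A): P1=12  P2=18  P3=29
Turnaround = completion − arrival: P1=12, P2=18, P3=29
Total turnaround = 12 + 18 + 29 = 59

59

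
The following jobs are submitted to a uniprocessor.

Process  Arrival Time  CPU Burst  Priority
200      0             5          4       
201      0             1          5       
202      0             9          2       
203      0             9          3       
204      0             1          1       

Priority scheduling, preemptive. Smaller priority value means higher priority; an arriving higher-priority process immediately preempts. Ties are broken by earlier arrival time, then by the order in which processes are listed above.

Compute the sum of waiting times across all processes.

Gantt: | 204 0-1 | 202 1-10 | 203 10-19 | 200 19-24 | 201 24-25 |
Completion: 200=24  201=25  202=10  203=19  204=1
Turnaround (C−A): 200=24  201=25  202=10  203=19  204=1
Waiting = turnaround − burst: 200=19, 201=24, 202=1, 203=10, 204=0
Total waiting = 19 + 24 + 1 + 10 + 0 = 54

54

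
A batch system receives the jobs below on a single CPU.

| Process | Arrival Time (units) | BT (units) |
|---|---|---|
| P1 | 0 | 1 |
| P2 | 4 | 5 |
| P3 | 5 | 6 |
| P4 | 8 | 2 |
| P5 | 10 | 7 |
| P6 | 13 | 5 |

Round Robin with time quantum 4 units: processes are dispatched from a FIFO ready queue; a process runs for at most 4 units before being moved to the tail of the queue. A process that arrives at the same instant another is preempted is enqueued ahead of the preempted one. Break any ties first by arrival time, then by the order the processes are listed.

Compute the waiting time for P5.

Schedule: | P1 0-1 | idle 1-4 | P2 4-8 | P3 8-12 | P4 12-14 | P2 14-15 | P5 15-19 | P3 19-21 | P6 21-25 | P5 25-28 | P6 28-29 |
Completion: P1=1  P2=15  P3=21  P4=14  P5=28  P6=29
Turnaround (C−A): P1=1  P2=11  P3=16  P4=6  P5=18  P6=16
Waiting(P5) = turnaround − burst = 18 − 7 = 11

11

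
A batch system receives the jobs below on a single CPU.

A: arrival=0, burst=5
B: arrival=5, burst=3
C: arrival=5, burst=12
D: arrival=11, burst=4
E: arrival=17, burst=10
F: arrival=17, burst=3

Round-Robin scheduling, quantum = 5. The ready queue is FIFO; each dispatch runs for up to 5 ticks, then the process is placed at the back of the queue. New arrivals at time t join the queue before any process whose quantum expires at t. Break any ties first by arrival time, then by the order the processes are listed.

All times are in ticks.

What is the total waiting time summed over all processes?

Schedule: | A 0-5 | B 5-8 | C 8-13 | D 13-17 | C 17-22 | E 22-27 | F 27-30 | C 30-32 | E 32-37 |
Completion: A=5  B=8  C=32  D=17  E=37  F=30
Turnaround (C−A): A=5  B=3  C=27  D=6  E=20  F=13
Waiting = turnaround − burst: A=0, B=0, C=15, D=2, E=10, F=10
Total waiting = 0 + 0 + 15 + 2 + 10 + 10 = 37

37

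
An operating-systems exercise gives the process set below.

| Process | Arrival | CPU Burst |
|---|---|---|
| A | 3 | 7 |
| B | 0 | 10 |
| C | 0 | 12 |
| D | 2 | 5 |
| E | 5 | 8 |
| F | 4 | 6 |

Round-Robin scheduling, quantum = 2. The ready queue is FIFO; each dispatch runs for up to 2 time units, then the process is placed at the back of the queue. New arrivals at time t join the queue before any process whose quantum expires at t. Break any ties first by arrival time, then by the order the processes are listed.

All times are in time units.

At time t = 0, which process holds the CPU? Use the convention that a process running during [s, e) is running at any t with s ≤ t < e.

B

Timeline: | B 0-2 | C 2-4 | D 4-6 | B 6-8 | A 8-10 | F 10-12 | C 12-14 | E 14-16 | D 16-18 | B 18-20 | A 20-22 | F 22-24 | C 24-26 | E 26-28 | D 28-29 | B 29-31 | A 31-33 | F 33-35 | C 35-37 | E 37-39 | B 39-41 | A 41-42 | C 42-44 | E 44-46 | C 46-48 |
Completion: A=42  B=41  C=48  D=29  E=46  F=35
Turnaround (C−A): A=39  B=41  C=48  D=27  E=41  F=31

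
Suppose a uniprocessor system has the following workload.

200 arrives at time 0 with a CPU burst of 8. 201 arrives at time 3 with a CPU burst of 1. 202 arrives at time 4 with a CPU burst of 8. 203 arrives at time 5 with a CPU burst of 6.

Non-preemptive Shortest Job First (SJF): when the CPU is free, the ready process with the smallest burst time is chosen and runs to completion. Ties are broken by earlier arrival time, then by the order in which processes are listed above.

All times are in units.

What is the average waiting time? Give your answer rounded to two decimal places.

Schedule: | 200 0-8 | 201 8-9 | 203 9-15 | 202 15-23 |
Completion: 200=8  201=9  202=23  203=15
Turnaround (C−A): 200=8  201=6  202=19  203=10
Waiting times: 200=0, 201=5, 202=11, 203=4
Average waiting = (0+5+11+4) / 4 = 20/4 = 5.00

5.00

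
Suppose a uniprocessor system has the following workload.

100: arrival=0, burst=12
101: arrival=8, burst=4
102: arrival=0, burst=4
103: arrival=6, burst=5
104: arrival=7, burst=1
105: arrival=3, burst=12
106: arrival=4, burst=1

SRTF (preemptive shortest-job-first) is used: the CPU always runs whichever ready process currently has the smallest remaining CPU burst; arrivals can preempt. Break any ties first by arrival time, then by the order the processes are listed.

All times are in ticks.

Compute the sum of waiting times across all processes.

44

Gantt: | 102 0-4 | 106 4-5 | 100 5-6 | 103 6-7 | 104 7-8 | 103 8-12 | 101 12-16 | 100 16-27 | 105 27-39 |
Completion: 100=27  101=16  102=4  103=12  104=8  105=39  106=5
Waiting = turnaround − burst: 100=15, 101=4, 102=0, 103=1, 104=0, 105=24, 106=0
Total waiting = 15 + 4 + 0 + 1 + 0 + 24 + 0 = 44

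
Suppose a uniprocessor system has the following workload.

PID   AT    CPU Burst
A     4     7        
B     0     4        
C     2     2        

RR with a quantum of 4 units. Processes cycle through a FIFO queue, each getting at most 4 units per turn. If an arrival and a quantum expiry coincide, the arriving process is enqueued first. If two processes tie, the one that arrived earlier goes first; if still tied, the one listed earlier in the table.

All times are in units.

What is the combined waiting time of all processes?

Timeline: | B 0-4 | C 4-6 | A 6-13 |
Completion: A=13  B=4  C=6
Turnaround (C−A): A=9  B=4  C=4
Waiting = turnaround − burst: A=2, B=0, C=2
Total waiting = 2 + 0 + 2 = 4

4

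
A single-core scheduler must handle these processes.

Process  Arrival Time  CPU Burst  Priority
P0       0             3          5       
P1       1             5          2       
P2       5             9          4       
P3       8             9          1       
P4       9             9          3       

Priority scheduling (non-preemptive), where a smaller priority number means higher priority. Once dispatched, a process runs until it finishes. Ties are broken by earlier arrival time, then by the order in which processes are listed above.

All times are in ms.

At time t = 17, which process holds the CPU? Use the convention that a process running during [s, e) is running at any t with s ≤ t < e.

Schedule: | P0 0-3 | P1 3-8 | P3 8-17 | P4 17-26 | P2 26-35 |
Completion: P0=3  P1=8  P2=35  P3=17  P4=26
Turnaround (C−A): P0=3  P1=7  P2=30  P3=9  P4=17

P4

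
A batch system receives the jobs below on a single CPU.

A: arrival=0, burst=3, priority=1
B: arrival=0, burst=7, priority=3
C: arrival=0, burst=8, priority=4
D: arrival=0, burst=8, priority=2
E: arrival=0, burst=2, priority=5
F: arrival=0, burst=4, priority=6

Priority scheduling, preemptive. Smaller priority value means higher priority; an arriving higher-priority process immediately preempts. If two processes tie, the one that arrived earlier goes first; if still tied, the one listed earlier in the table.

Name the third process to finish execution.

B

Gantt: | A 0-3 | D 3-11 | B 11-18 | C 18-26 | E 26-28 | F 28-32 |
Completion: A=3  B=18  C=26  D=11  E=28  F=32
Turnaround (C−A): A=3  B=18  C=26  D=11  E=28  F=32
Finish order: A → D → B → C → E → F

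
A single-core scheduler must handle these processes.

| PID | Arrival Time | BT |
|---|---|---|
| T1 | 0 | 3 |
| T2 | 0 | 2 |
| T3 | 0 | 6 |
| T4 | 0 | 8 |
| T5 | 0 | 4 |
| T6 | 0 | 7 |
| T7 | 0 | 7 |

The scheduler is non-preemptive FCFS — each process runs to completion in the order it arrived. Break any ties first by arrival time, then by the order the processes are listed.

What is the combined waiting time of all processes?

91

Gantt: | T1 0-3 | T2 3-5 | T3 5-11 | T4 11-19 | T5 19-23 | T6 23-30 | T7 30-37 |
Completion: T1=3  T2=5  T3=11  T4=19  T5=23  T6=30  T7=37
Turnaround (C−A): T1=3  T2=5  T3=11  T4=19  T5=23  T6=30  T7=37
Waiting = turnaround − burst: T1=0, T2=3, T3=5, T4=11, T5=19, T6=23, T7=30
Total waiting = 0 + 3 + 5 + 11 + 19 + 23 + 30 = 91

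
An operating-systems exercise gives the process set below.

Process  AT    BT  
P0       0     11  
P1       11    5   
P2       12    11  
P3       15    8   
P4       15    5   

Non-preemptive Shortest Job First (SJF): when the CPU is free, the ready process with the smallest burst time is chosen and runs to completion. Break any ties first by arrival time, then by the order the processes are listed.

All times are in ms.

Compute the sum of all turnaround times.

64

Gantt: | P0 0-11 | P1 11-16 | P4 16-21 | P3 21-29 | P2 29-40 |
Completion: P0=11  P1=16  P2=40  P3=29  P4=21
Turnaround (C−A): P0=11  P1=5  P2=28  P3=14  P4=6
Turnaround = completion − arrival: P0=11, P1=5, P2=28, P3=14, P4=6
Total turnaround = 11 + 5 + 28 + 14 + 6 = 64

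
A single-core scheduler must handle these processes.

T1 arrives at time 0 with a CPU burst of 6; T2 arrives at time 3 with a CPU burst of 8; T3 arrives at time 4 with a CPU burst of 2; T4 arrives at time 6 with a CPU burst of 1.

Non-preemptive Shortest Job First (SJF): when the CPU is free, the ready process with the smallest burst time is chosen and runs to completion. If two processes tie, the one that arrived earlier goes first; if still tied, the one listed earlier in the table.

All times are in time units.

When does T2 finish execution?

Schedule: | T1 0-6 | T4 6-7 | T3 7-9 | T2 9-17 |
Completion: T1=6  T2=17  T3=9  T4=7
Turnaround (C−A): T1=6  T2=14  T3=5  T4=1

17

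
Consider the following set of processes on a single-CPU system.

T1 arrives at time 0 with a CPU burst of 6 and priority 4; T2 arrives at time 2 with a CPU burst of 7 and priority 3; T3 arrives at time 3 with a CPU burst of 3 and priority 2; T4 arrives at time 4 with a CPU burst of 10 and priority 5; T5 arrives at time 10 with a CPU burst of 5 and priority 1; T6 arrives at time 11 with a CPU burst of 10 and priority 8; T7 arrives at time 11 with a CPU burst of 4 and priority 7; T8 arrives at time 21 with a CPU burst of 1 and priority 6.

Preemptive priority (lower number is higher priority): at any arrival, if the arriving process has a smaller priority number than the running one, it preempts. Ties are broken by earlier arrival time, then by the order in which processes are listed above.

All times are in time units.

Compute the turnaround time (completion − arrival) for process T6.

35

Gantt: | T1 0-2 | T2 2-3 | T3 3-6 | T2 6-10 | T5 10-15 | T2 15-17 | T1 17-21 | T4 21-31 | T8 31-32 | T7 32-36 | T6 36-46 |
Completion: T1=21  T2=17  T3=6  T4=31  T5=15  T6=46  T7=36  T8=32
Turnaround (C−A): T1=21  T2=15  T3=3  T4=27  T5=5  T6=35  T7=25  T8=11
Turnaround(T6) = completion − arrival = 46 − 11 = 35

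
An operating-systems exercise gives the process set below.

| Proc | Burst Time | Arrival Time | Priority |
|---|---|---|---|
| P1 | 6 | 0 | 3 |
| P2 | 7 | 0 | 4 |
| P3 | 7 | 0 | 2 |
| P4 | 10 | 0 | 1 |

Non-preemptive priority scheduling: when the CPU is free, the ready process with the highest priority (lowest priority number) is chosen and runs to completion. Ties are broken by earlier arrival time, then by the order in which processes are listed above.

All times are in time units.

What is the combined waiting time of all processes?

Gantt: | P4 0-10 | P3 10-17 | P1 17-23 | P2 23-30 |
Completion: P1=23  P2=30  P3=17  P4=10
Turnaround (C−A): P1=23  P2=30  P3=17  P4=10
Waiting = turnaround − burst: P1=17, P2=23, P3=10, P4=0
Total waiting = 17 + 23 + 10 + 0 = 50

50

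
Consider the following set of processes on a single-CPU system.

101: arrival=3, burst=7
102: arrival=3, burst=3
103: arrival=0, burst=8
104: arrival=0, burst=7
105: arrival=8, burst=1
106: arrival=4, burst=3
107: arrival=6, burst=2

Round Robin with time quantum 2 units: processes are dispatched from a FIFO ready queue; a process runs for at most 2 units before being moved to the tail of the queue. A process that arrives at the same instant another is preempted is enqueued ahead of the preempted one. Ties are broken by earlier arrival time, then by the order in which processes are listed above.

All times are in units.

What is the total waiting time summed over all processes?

Timeline: | 103 0-2 | 104 2-4 | 103 4-6 | 101 6-8 | 102 8-10 | 106 10-12 | 104 12-14 | 107 14-16 | 103 16-18 | 105 18-19 | 101 19-21 | 102 21-22 | 106 22-23 | 104 23-25 | 103 25-27 | 101 27-29 | 104 29-30 | 101 30-31 |
Completion: 101=31  102=22  103=27  104=30  105=19  106=23  107=16
Turnaround (C−A): 101=28  102=19  103=27  104=30  105=11  106=19  107=10
Waiting = turnaround − burst: 101=21, 102=16, 103=19, 104=23, 105=10, 106=16, 107=8
Total waiting = 21 + 16 + 19 + 23 + 10 + 16 + 8 = 113

113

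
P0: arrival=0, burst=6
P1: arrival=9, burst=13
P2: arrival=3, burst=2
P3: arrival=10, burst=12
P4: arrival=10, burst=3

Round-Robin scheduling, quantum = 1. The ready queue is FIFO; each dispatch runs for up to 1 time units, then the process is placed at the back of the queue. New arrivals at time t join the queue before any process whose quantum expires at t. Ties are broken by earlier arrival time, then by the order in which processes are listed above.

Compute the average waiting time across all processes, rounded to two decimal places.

Gantt: | P0 0-3 | P2 3-4 | P0 4-5 | P2 5-6 | P0 6-8 | idle 8-9 | P1 9-10 | P3 10-11 | P4 11-12 | P1 12-13 | P3 13-14 | P4 14-15 | P1 15-16 | P3 16-17 | P4 17-18 | P1 18-19 | P3 19-20 | P1 20-21 | P3 21-22 | P1 22-23 | P3 23-24 | P1 24-25 | P3 25-26 | P1 26-27 | P3 27-28 | P1 28-29 | P3 29-30 | P1 30-31 | P3 31-32 | P1 32-33 | P3 33-34 | P1 34-35 | P3 35-36 | P1 36-37 |
Completion: P0=8  P1=37  P2=6  P3=36  P4=18
Turnaround (C−A): P0=8  P1=28  P2=3  P3=26  P4=8
Waiting times: P0=2, P1=15, P2=1, P3=14, P4=5
Average waiting = (2+15+1+14+5) / 5 = 37/5 = 7.40

7.40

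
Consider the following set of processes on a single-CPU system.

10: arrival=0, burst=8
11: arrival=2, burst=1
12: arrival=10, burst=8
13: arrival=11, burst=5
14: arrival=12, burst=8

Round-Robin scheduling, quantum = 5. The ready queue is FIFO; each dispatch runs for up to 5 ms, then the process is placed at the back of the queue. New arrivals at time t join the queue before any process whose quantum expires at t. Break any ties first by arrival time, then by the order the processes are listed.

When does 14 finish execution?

Gantt: | 10 0-5 | 11 5-6 | 10 6-9 | idle 9-10 | 12 10-15 | 13 15-20 | 14 20-25 | 12 25-28 | 14 28-31 |
Completion: 10=9  11=6  12=28  13=20  14=31
Turnaround (C−A): 10=9  11=4  12=18  13=9  14=19

31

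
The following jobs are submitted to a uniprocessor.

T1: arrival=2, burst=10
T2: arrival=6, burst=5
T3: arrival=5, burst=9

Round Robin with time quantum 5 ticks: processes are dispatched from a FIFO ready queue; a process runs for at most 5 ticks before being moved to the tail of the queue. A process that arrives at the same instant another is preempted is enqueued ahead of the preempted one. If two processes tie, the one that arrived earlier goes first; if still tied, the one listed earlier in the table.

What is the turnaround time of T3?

21

Timeline: | idle 0-2 | T1 2-7 | T3 7-12 | T2 12-17 | T1 17-22 | T3 22-26 |
Completion: T1=22  T2=17  T3=26
Turnaround(T3) = completion − arrival = 26 − 5 = 21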